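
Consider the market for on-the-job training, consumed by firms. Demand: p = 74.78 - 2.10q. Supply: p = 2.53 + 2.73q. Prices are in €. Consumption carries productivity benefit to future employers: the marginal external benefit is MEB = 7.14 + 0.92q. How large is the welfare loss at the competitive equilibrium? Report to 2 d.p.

Market equilibrium (private): 2.53 + 2.73q = 74.78 - 2.10q → q_m = 14.9586.
Social marginal benefit = demand + MEB = 81.92 - 1.18q.
Set SMB = MC: 81.92 - 1.18q = 2.53 + 2.73q → q* = 20.3043.
Height of the DWL triangle at q_m is SMB(q_m) − MC(q_m) = MEB(q_m) = 20.9019.
DWL = ½ × 5.3457 × 20.9019 = 55.8676.

DWL = €55.87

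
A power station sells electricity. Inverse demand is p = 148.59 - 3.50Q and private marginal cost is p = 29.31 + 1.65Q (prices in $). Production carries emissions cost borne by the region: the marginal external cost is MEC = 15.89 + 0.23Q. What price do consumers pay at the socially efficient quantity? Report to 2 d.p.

Social marginal cost = private MC + MEC = 45.20 + 1.88Q.
Set SMC = demand: 45.20 + 1.88Q = 148.59 - 3.50Q → Q* = 19.2175.
Consumer price on the demand curve at Q*: 148.59 − 3.50×19.2175 = 81.3288.

P = $81.33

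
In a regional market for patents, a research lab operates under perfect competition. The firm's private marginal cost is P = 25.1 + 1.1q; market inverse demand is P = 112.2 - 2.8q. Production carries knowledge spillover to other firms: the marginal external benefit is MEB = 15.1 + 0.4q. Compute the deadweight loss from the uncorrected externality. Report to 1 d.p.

DWL = 82.5

Market equilibrium (private): 25.1 + 1.1q = 112.2 - 2.8q → q_m = 22.3333.
Social marginal cost = private MC − MEB = 10.0 + 0.7q.
Set SMC = demand: 10.0 + 0.7q = 112.2 - 2.8q → q* = 29.2000.
Height of the DWL triangle at q_m is demand(q_m) − SMC(q_m) = MEB(q_m) = 24.0333.
DWL = ½ × 6.8667 × 24.0333 = 82.5147.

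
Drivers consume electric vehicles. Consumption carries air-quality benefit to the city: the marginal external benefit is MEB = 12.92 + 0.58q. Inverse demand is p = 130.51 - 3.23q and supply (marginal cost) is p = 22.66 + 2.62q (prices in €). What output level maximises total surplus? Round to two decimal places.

q* = 22.92

Social marginal benefit = demand + MEB = 143.43 - 2.65q.
Set SMB = MC: 143.43 - 2.65q = 22.66 + 2.62q → q* = 22.9165.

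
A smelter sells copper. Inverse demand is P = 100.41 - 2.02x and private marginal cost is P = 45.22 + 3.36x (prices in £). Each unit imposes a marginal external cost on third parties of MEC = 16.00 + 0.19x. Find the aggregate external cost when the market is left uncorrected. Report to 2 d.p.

Market equilibrium (private): 45.22 + 3.36x = 100.41 - 2.02x → x_m = 10.2584.
Total external cost = ∫₀^{x_m} (16.00 + 0.19x) dx = 16.00×10.2584 + ½×0.19×10.2584² = 174.1317.

£174.13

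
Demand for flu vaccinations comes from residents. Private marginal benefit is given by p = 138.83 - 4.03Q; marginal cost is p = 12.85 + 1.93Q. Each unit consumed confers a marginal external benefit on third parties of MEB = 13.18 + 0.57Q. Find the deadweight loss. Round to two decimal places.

Market equilibrium (private): 12.85 + 1.93Q = 138.83 - 4.03Q → Q_m = 21.1376.
Social marginal benefit = demand + MEB = 152.01 - 3.46Q.
Set SMB = MC: 152.01 - 3.46Q = 12.85 + 1.93Q → Q* = 25.8182.
Height of the DWL triangle at Q_m is SMB(Q_m) − MC(Q_m) = MEB(Q_m) = 25.2284.
DWL = ½ × 4.6806 × 25.2284 = 59.0420.

DWL = 59.04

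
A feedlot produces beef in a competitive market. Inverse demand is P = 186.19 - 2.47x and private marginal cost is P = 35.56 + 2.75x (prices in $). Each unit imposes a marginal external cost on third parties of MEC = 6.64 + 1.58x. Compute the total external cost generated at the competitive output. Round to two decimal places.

$849.43

Market equilibrium (private): 35.56 + 2.75x = 186.19 - 2.47x → x_m = 28.8563.
Total external cost = ∫₀^{x_m} (6.64 + 1.58x) dx = 6.64×28.8563 + ½×1.58×28.8563² = 849.4278.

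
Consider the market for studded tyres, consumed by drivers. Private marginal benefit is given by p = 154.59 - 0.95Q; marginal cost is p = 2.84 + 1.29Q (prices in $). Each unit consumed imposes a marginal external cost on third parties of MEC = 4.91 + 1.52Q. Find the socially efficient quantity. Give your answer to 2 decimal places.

Q* = 39.05

Social marginal benefit = demand − MEC = 149.68 - 2.47Q.
Set SMB = MC: 149.68 - 2.47Q = 2.84 + 1.29Q → Q* = 39.0532.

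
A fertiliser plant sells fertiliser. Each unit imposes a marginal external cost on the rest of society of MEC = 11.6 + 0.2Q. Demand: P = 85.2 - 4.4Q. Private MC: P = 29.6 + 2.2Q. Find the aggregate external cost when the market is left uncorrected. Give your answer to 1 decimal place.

Market equilibrium (private): 29.6 + 2.2Q = 85.2 - 4.4Q → Q_m = 8.4242.
Total external cost = ∫₀^{Q_m} (11.6 + 0.2Q) dQ = 11.6×8.4242 + ½×0.2×8.4242² = 104.8174.

104.8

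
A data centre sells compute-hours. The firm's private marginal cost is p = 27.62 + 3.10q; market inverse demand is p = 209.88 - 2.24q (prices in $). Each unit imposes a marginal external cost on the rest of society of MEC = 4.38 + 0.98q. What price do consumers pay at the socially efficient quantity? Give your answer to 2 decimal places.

Social marginal cost = private MC + MEC = 32.00 + 4.08q.
Set SMC = demand: 32.00 + 4.08q = 209.88 - 2.24q → q* = 28.1456.
Consumer price on the demand curve at q*: 209.88 − 2.24×28.1456 = 146.8339.

P = $146.83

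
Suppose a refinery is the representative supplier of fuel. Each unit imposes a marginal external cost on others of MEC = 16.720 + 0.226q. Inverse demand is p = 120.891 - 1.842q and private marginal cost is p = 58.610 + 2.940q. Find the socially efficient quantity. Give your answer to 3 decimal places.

q* = 9.098

Social marginal cost = private MC + MEC = 75.330 + 3.166q.
Set SMC = demand: 75.330 + 3.166q = 120.891 - 1.842q → q* = 9.0976.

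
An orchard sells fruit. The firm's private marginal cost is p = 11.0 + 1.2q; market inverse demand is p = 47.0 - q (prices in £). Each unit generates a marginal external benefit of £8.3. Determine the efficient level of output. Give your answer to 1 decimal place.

Social marginal cost = private MC − MEB = 2.7 + 1.2q.
Set SMC = demand: 2.7 + 1.2q = 47.0 - q → q* = 20.1364.

q* = 20.1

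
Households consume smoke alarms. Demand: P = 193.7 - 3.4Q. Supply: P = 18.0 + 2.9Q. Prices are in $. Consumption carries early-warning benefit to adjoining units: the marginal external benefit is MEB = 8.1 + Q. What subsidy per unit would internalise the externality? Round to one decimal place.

Social marginal benefit = demand + MEB = 201.8 - 2.4Q.
Set SMB = MC: 201.8 - 2.4Q = 18.0 + 2.9Q → Q* = 34.6792.
The Pigouvian subsidy equals MEB at Q*: 8.1 + 1.0×34.6792 = 42.7792.

subsidy = $42.8 per unit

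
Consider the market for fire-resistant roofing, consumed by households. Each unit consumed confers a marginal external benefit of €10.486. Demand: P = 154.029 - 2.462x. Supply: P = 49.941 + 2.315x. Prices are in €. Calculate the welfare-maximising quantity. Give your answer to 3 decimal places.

x* = 23.985

Social marginal benefit = demand + MEB = 164.515 - 2.462x.
Set SMB = MC: 164.515 - 2.462x = 49.941 + 2.315x → x* = 23.9845.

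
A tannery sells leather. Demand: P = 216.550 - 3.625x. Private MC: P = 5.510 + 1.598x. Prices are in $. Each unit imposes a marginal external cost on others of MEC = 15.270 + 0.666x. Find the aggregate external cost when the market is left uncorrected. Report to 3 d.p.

$1160.666

Market equilibrium (private): 5.510 + 1.598x = 216.550 - 3.625x → x_m = 40.4059.
Total external cost = ∫₀^{x_m} (15.270 + 0.666x) dx = 15.270×40.4059 + ½×0.666×40.4059² = 1160.6661.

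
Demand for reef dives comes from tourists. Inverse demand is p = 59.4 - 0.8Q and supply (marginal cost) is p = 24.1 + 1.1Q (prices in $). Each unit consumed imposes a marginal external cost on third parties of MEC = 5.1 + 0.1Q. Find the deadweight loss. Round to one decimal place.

DWL = $12.1

Market equilibrium (private): 24.1 + 1.1Q = 59.4 - 0.8Q → Q_m = 18.5789.
Social marginal benefit = demand − MEC = 54.3 - 0.9Q.
Set SMB = MC: 54.3 - 0.9Q = 24.1 + 1.1Q → Q* = 15.1000.
The loss is the area between SMB and MC from Q* to Q_m; with linear curves that's a triangle of height MEC(Q_m).
DWL = ½ × 3.4789 × 6.9579 = 12.1029.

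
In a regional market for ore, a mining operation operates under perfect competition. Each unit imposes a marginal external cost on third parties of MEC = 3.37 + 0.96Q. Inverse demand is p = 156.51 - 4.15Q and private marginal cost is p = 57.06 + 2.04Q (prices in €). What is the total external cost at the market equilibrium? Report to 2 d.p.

Market equilibrium (private): 57.06 + 2.04Q = 156.51 - 4.15Q → Q_m = 16.0662.
Total external cost = ∫₀^{Q_m} (3.37 + 0.96Q) dQ = 3.37×16.0662 + ½×0.96×16.0662² = 178.0420.

€178.04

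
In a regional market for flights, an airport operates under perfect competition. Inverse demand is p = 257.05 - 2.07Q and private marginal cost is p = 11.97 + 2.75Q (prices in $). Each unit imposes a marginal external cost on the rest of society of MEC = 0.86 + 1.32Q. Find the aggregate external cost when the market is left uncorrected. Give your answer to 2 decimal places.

$1750.07

Market equilibrium (private): 11.97 + 2.75Q = 257.05 - 2.07Q → Q_m = 50.8465.
Total external cost = ∫₀^{Q_m} (0.86 + 1.32Q) dQ = 0.86×50.8465 + ½×1.32×50.8465² = 1750.0699.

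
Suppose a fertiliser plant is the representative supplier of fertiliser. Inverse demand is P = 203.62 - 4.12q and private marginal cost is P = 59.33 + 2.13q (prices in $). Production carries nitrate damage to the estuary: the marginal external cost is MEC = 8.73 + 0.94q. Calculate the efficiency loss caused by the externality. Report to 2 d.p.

DWL = $64.40

Market equilibrium (private): 59.33 + 2.13q = 203.62 - 4.12q → q_m = 23.0864.
Social marginal cost = private MC + MEC = 68.06 + 3.07q.
Set SMC = demand: 68.06 + 3.07q = 203.62 - 4.12q → q* = 18.8540.
Height of the DWL triangle at q_m is SMC(q_m) − demand(q_m) = MEC(q_m) = 30.4312.
DWL = ½ × 4.2324 × 30.4312 = 64.3985.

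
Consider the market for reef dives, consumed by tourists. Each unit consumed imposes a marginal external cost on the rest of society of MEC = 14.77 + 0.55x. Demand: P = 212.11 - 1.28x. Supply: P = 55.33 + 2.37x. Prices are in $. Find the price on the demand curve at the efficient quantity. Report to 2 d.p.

P = $168.83

Social marginal benefit = demand − MEC = 197.34 - 1.83x.
Set SMB = MC: 197.34 - 1.83x = 55.33 + 2.37x → x* = 33.8119.
Consumer price on the demand curve at x*: 212.11 − 1.28×33.8119 = 168.8308.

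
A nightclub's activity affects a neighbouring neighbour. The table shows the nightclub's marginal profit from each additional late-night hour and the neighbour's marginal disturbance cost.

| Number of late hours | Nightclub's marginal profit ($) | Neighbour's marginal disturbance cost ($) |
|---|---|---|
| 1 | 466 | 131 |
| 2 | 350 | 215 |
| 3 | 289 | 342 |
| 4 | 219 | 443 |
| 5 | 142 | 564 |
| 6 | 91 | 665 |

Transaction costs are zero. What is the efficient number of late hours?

2

Bargaining reaches the level where marginal profit last exceeds marginal disturbance cost.
That holds through level 2 (350 ≥ 215) but not at 3 (289 < 342).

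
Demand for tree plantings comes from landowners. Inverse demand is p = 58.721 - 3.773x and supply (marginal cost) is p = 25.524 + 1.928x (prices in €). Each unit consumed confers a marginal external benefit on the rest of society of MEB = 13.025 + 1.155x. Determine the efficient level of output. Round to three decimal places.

Social marginal benefit = demand + MEB = 71.746 - 2.618x.
Set SMB = MC: 71.746 - 2.618x = 25.524 + 1.928x → x* = 10.1676.

x* = 10.168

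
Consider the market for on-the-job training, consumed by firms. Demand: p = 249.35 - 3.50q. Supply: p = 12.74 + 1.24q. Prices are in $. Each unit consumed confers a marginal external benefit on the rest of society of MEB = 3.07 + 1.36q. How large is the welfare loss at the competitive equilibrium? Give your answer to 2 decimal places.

Market equilibrium (private): 12.74 + 1.24q = 249.35 - 3.50q → q_m = 49.9177.
Social marginal benefit = demand + MEB = 252.42 - 2.14q.
Set SMB = MC: 252.42 - 2.14q = 12.74 + 1.24q → q* = 70.9112.
The welfare-loss triangle has base |q_m − q*| and height MEB(q_m) (the vertical gap between SMB and MC is zero at q* and MEB at q_m).
DWL = ½ × 20.9935 × 70.9581 = 744.8294.

DWL = $744.83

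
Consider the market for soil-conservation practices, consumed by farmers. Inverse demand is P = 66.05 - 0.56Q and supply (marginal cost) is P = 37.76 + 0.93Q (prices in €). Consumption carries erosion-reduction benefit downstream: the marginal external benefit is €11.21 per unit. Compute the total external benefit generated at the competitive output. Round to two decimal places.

Market equilibrium (private): 37.76 + 0.93Q = 66.05 - 0.56Q → Q_m = 18.9866.
Total external benefit = MEB × Q_m = 11.21 × 18.9866 = 212.8398.

€212.84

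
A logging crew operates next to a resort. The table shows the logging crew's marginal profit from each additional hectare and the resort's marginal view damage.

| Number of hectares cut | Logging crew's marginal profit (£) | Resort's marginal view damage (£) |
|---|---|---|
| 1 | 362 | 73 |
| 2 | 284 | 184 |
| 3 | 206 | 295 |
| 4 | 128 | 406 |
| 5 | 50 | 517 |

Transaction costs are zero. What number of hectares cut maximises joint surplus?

Bargaining reaches the level where marginal profit last exceeds marginal view damage.
That holds through level 2 (284 ≥ 184) but not at 3 (206 < 295).

2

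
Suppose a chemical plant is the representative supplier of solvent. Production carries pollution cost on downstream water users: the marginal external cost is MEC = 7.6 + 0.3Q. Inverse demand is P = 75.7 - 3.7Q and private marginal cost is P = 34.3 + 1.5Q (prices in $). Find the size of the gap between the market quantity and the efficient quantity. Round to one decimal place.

Market equilibrium (private): 34.3 + 1.5Q = 75.7 - 3.7Q → Q_m = 7.9615.
Social marginal cost = private MC + MEC = 41.9 + 1.8Q.
Set SMC = demand: 41.9 + 1.8Q = 75.7 - 3.7Q → Q* = 6.1455.
Gap = |7.9615 − 6.1455| = 1.8160.

1.8 units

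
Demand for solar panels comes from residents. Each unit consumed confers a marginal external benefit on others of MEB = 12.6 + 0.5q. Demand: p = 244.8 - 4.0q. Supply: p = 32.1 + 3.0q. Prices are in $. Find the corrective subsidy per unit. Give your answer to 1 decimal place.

subsidy = $29.9 per unit

Social marginal benefit = demand + MEB = 257.4 - 3.5q.
Set SMB = MC: 257.4 - 3.5q = 32.1 + 3.0q → q* = 34.6615.
The Pigouvian subsidy equals MEB at q*: 12.6 + 0.5×34.6615 = 29.9308.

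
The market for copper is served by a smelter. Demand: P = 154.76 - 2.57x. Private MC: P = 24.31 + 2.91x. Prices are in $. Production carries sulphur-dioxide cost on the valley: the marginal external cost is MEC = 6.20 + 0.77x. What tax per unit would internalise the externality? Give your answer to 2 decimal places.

tax = $21.51 per unit

Social marginal cost = private MC + MEC = 30.51 + 3.68x.
Set SMC = demand: 30.51 + 3.68x = 154.76 - 2.57x → x* = 19.8800.
The Pigouvian tax equals MEC at x*: 6.20 + 0.77×19.8800 = 21.5076.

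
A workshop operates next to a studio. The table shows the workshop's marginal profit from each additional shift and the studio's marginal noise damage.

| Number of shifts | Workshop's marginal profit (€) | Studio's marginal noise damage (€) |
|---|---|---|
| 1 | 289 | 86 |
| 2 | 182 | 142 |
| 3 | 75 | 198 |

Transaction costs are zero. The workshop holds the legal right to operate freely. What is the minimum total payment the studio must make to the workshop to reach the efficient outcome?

Left alone the workshop would choose level 3 (marginal profit stays positive).
Efficient level: k* = 2 (marginal profit ≥ marginal noise damage through 2).
The studio must at least cover the workshop's forgone profit from cutting 3→2: 75 = 75.

€75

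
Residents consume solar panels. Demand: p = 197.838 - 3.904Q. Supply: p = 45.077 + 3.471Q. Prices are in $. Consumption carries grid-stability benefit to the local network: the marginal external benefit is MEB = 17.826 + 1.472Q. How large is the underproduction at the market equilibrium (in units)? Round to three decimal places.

8.185 units

Market equilibrium (private): 45.077 + 3.471Q = 197.838 - 3.904Q → Q_m = 20.7134.
Social marginal benefit = demand + MEB = 215.664 - 2.432Q.
Set SMB = MC: 215.664 - 2.432Q = 45.077 + 3.471Q → Q* = 28.8984.
Gap = |20.7134 − 28.8984| = 8.1850.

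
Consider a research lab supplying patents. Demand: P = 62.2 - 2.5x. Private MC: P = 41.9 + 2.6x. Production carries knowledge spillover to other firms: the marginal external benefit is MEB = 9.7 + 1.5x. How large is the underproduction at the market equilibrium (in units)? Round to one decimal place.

Market equilibrium (private): 41.9 + 2.6x = 62.2 - 2.5x → x_m = 3.9804.
Social marginal cost = private MC − MEB = 32.2 + 1.1x.
Set SMC = demand: 32.2 + 1.1x = 62.2 - 2.5x → x* = 8.3333.
Gap = |3.9804 − 8.3333| = 4.3529.

4.4 units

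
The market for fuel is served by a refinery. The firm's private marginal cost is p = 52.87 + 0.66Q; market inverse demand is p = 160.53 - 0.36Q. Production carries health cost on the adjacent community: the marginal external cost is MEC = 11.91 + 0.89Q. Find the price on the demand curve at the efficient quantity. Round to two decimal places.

P = 142.48

Social marginal cost = private MC + MEC = 64.78 + 1.55Q.
Set SMC = demand: 64.78 + 1.55Q = 160.53 - 0.36Q → Q* = 50.1309.
Consumer price on the demand curve at Q*: 160.53 − 0.36×50.1309 = 142.4829.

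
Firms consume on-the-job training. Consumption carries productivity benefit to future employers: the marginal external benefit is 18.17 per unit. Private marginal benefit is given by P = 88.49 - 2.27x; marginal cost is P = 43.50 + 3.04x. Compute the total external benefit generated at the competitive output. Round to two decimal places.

153.95

Market equilibrium (private): 43.50 + 3.04x = 88.49 - 2.27x → x_m = 8.4727.
Total external benefit = MEB × x_m = 18.17 × 8.4727 = 153.9490.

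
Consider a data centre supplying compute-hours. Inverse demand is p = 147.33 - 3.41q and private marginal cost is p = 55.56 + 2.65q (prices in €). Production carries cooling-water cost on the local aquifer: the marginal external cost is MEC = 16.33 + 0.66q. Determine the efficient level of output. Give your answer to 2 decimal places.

q* = 11.23

Social marginal cost = private MC + MEC = 71.89 + 3.31q.
Set SMC = demand: 71.89 + 3.31q = 147.33 - 3.41q → q* = 11.2262.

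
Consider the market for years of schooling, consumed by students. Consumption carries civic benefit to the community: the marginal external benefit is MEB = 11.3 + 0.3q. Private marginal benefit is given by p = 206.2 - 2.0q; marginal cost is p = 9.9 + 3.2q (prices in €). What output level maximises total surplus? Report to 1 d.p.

q* = 42.4

Social marginal benefit = demand + MEB = 217.5 - 1.7q.
Set SMB = MC: 217.5 - 1.7q = 9.9 + 3.2q → q* = 42.3673.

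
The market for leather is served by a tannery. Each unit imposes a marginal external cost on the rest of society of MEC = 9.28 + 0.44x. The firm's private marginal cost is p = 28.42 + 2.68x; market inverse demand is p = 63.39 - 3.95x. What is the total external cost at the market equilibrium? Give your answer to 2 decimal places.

55.07

Market equilibrium (private): 28.42 + 2.68x = 63.39 - 3.95x → x_m = 5.2745.
Total external cost = ∫₀^{x_m} (9.28 + 0.44x) dx = 9.28×5.2745 + ½×0.44×5.2745² = 55.0678.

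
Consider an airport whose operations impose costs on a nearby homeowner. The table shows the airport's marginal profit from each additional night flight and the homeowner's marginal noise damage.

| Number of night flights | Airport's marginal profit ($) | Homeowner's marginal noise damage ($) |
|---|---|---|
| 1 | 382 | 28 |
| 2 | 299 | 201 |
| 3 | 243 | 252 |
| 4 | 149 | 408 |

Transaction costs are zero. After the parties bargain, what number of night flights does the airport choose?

Bargaining reaches the level where marginal profit last exceeds marginal noise damage.
That holds through level 2 (299 ≥ 201) but not at 3 (243 < 252).

2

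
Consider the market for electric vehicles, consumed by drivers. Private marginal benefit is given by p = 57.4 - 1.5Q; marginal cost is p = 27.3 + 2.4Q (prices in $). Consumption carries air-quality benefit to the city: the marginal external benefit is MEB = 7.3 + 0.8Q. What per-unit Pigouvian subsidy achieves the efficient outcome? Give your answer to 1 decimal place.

Social marginal benefit = demand + MEB = 64.7 - 0.7Q.
Set SMB = MC: 64.7 - 0.7Q = 27.3 + 2.4Q → Q* = 12.0645.
The Pigouvian subsidy equals MEB at Q*: 7.3 + 0.8×12.0645 = 16.9516.

subsidy = $17.0 per unit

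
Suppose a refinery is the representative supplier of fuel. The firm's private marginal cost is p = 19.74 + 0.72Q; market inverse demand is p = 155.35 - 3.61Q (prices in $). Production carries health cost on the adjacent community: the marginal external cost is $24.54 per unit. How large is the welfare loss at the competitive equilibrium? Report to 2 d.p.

Market equilibrium (private): 19.74 + 0.72Q = 155.35 - 3.61Q → Q_m = 31.3187.
Social marginal cost = private MC + MEC = 44.28 + 0.72Q.
Set SMC = demand: 44.28 + 0.72Q = 155.35 - 3.61Q → Q* = 25.6513.
The loss is the area between SMC and demand from Q* to Q_m; with linear curves that's a triangle of height MEC(Q_m).
DWL = ½ × 5.6674 × 24.5400 = 69.5390.

DWL = $69.54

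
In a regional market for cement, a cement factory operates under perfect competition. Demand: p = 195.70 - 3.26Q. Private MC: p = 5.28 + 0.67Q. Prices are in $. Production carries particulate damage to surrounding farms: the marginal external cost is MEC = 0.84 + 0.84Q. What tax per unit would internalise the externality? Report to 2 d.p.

Social marginal cost = private MC + MEC = 6.12 + 1.51Q.
Set SMC = demand: 6.12 + 1.51Q = 195.70 - 3.26Q → Q* = 39.7442.
The Pigouvian tax equals MEC at Q*: 0.84 + 0.84×39.7442 = 34.2251.

tax = $34.23 per unit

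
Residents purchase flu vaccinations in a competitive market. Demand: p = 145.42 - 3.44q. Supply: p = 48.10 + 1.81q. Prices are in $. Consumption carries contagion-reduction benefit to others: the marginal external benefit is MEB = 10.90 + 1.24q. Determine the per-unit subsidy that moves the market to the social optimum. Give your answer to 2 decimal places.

subsidy = $44.36 per unit

Social marginal benefit = demand + MEB = 156.32 - 2.20q.
Set SMB = MC: 156.32 - 2.20q = 48.10 + 1.81q → q* = 26.9875.
The Pigouvian subsidy equals MEB at q*: 10.90 + 1.24×26.9875 = 44.3645.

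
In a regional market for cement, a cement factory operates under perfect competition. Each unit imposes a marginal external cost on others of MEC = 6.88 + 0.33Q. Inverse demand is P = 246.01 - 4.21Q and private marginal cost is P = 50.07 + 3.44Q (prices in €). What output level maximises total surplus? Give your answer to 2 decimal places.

Social marginal cost = private MC + MEC = 56.95 + 3.77Q.
Set SMC = demand: 56.95 + 3.77Q = 246.01 - 4.21Q → Q* = 23.6917.

Q* = 23.69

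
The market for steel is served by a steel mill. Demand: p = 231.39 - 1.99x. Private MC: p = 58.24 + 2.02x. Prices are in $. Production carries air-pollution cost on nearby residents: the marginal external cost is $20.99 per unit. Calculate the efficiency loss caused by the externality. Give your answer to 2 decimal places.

Market equilibrium (private): 58.24 + 2.02x = 231.39 - 1.99x → x_m = 43.1796.
Social marginal cost = private MC + MEC = 79.23 + 2.02x.
Set SMC = demand: 79.23 + 2.02x = 231.39 - 1.99x → x* = 37.9451.
The welfare-loss triangle has base |x_m − x*| and height MEC(x_m) (the vertical gap between SMC and demand is zero at x* and MEC at x_m).
DWL = ½ × 5.2345 × 20.9900 = 54.9361.

DWL = $54.94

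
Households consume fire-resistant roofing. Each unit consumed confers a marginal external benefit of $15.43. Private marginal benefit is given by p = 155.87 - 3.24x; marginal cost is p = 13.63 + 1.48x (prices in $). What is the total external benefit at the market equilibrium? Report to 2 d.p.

$464.99

Market equilibrium (private): 13.63 + 1.48x = 155.87 - 3.24x → x_m = 30.1356.
Total external benefit = MEB × x_m = 15.43 × 30.1356 = 464.9923.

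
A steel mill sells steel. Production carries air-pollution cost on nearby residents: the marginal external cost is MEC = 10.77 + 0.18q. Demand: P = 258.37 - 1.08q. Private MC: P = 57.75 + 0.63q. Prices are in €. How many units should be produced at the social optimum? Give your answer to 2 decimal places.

q* = 100.45

Social marginal cost = private MC + MEC = 68.52 + 0.81q.
Set SMC = demand: 68.52 + 0.81q = 258.37 - 1.08q → q* = 100.4497.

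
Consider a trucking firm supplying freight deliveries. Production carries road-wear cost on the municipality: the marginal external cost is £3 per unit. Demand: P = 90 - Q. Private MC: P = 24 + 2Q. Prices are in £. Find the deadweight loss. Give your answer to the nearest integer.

Market equilibrium (private): 24 + 2Q = 90 - Q → Q_m = 22.0000.
Social marginal cost = private MC + MEC = 27 + 2Q.
Set SMC = demand: 27 + 2Q = 90 - Q → Q* = 21.0000.
Between Q* and Q_m the wedge SMC − demand runs linearly from 0 to MEC(Q_m), so the loss is a triangle.
DWL = ½ × 1.0000 × 3.0000 = 1.5000.

DWL = £2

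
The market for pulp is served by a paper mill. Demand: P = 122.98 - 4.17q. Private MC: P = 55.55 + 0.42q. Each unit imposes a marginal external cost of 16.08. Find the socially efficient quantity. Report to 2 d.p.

q* = 11.19

Social marginal cost = private MC + MEC = 71.63 + 0.42q.
Set SMC = demand: 71.63 + 0.42q = 122.98 - 4.17q → q* = 11.1874.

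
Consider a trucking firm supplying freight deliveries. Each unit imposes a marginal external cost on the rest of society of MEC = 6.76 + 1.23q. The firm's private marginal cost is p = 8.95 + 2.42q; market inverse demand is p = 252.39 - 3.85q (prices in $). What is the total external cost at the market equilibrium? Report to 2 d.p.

$1189.56

Market equilibrium (private): 8.95 + 2.42q = 252.39 - 3.85q → q_m = 38.8262.
Total external cost = ∫₀^{q_m} (6.76 + 1.23q) dq = 6.76×38.8262 + ½×1.23×38.8262² = 1189.5615.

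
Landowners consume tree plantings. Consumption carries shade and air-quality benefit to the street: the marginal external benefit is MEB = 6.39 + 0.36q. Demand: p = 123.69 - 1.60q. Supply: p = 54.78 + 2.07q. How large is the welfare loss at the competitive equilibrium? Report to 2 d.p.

Market equilibrium (private): 54.78 + 2.07q = 123.69 - 1.60q → q_m = 18.7766.
Social marginal benefit = demand + MEB = 130.08 - 1.24q.
Set SMB = MC: 130.08 - 1.24q = 54.78 + 2.07q → q* = 22.7492.
Height of the DWL triangle at q_m is SMB(q_m) − MC(q_m) = MEB(q_m) = 13.1496.
DWL = ½ × 3.9726 × 13.1496 = 26.1191.

DWL = 26.12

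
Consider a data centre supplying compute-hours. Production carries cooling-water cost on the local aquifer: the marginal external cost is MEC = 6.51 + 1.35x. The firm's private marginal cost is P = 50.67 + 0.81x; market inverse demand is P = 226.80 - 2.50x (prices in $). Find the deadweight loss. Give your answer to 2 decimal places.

Market equilibrium (private): 50.67 + 0.81x = 226.80 - 2.50x → x_m = 53.2115.
Social marginal cost = private MC + MEC = 57.18 + 2.16x.
Set SMC = demand: 57.18 + 2.16x = 226.80 - 2.50x → x* = 36.3991.
Height of the DWL triangle at x_m is SMC(x_m) − demand(x_m) = MEC(x_m) = 78.3455.
DWL = ½ × 16.8124 × 78.3455 = 658.5879.

DWL = $658.59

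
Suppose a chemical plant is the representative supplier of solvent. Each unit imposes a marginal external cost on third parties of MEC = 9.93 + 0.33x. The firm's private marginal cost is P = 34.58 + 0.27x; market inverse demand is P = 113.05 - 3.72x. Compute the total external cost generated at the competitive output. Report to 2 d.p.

Market equilibrium (private): 34.58 + 0.27x = 113.05 - 3.72x → x_m = 19.6667.
Total external cost = ∫₀^{x_m} (9.93 + 0.33x) dx = 9.93×19.6667 + ½×0.33×19.6667² = 259.1089.

259.11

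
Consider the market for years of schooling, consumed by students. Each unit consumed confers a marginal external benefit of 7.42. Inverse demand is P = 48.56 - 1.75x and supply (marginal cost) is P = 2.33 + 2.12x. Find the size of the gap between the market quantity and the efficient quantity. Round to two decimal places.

1.92 units

Market equilibrium (private): 2.33 + 2.12x = 48.56 - 1.75x → x_m = 11.9457.
Social marginal benefit = demand + MEB = 55.98 - 1.75x.
Set SMB = MC: 55.98 - 1.75x = 2.33 + 2.12x → x* = 13.8630.
Gap = |11.9457 − 13.8630| = 1.9173.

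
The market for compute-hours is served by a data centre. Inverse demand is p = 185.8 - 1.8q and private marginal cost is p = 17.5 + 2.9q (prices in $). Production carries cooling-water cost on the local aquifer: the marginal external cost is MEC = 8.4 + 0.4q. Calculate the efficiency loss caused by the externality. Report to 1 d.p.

DWL = $50.6

Market equilibrium (private): 17.5 + 2.9q = 185.8 - 1.8q → q_m = 35.8085.
Social marginal cost = private MC + MEC = 25.9 + 3.3q.
Set SMC = demand: 25.9 + 3.3q = 185.8 - 1.8q → q* = 31.3529.
The loss is the area between SMC and demand from q* to q_m; with linear curves that's a triangle of height MEC(q_m).
DWL = ½ × 4.4556 × 22.7234 = 50.6232.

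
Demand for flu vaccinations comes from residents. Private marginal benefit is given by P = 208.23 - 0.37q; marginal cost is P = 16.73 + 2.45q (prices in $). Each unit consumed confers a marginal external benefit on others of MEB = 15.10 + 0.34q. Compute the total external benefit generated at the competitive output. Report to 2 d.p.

Market equilibrium (private): 16.73 + 2.45q = 208.23 - 0.37q → q_m = 67.9078.
Total external benefit = ∫₀^{q_m} (15.10 + 0.34q) dq = 15.10×67.9078 + ½×0.34×67.9078² = 1809.3576.

$1809.36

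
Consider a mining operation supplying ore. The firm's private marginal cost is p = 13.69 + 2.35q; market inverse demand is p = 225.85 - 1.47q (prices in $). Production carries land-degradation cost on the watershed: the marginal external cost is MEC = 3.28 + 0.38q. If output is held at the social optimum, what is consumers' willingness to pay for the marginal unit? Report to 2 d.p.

P = $152.74

Social marginal cost = private MC + MEC = 16.97 + 2.73q.
Set SMC = demand: 16.97 + 2.73q = 225.85 - 1.47q → q* = 49.7333.
Consumer price on the demand curve at q*: 225.85 − 1.47×49.7333 = 152.7420.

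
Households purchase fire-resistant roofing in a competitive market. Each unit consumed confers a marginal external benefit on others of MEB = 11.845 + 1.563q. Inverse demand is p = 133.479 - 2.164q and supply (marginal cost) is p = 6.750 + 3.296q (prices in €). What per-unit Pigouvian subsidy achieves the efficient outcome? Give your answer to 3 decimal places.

subsidy = €67.424 per unit

Social marginal benefit = demand + MEB = 145.324 - 0.601q.
Set SMB = MC: 145.324 - 0.601q = 6.750 + 3.296q → q* = 35.5591.
The Pigouvian subsidy equals MEB at q*: 11.845 + 1.563×35.5591 = 67.4239.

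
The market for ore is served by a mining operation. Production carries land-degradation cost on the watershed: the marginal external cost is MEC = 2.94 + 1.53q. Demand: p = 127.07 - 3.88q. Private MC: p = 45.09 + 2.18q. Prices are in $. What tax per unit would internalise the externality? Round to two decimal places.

tax = $18.87 per unit

Social marginal cost = private MC + MEC = 48.03 + 3.71q.
Set SMC = demand: 48.03 + 3.71q = 127.07 - 3.88q → q* = 10.4137.
The Pigouvian tax equals MEC at q*: 2.94 + 1.53×10.4137 = 18.8730.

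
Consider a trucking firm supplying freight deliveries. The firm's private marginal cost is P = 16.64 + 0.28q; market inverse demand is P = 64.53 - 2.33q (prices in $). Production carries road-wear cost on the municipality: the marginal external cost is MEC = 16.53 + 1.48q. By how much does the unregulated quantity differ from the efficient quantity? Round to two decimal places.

10.68 units

Market equilibrium (private): 16.64 + 0.28q = 64.53 - 2.33q → q_m = 18.3487.
Social marginal cost = private MC + MEC = 33.17 + 1.76q.
Set SMC = demand: 33.17 + 1.76q = 64.53 - 2.33q → q* = 7.6675.
Gap = |18.3487 − 7.6675| = 10.6812.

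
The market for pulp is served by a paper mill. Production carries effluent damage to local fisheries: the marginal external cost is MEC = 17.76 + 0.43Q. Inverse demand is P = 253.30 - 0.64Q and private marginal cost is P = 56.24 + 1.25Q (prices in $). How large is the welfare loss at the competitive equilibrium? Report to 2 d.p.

DWL = $844.39

Market equilibrium (private): 56.24 + 1.25Q = 253.30 - 0.64Q → Q_m = 104.2646.
Social marginal cost = private MC + MEC = 74.00 + 1.68Q.
Set SMC = demand: 74.00 + 1.68Q = 253.30 - 0.64Q → Q* = 77.2845.
The loss is the area between SMC and demand from Q* to Q_m; with linear curves that's a triangle of height MEC(Q_m).
DWL = ½ × 26.9801 × 62.5938 = 844.3935.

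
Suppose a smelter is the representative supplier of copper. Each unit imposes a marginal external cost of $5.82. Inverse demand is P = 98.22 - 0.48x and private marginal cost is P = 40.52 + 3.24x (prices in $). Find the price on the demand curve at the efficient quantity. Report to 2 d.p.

Social marginal cost = private MC + MEC = 46.34 + 3.24x.
Set SMC = demand: 46.34 + 3.24x = 98.22 - 0.48x → x* = 13.9462.
Consumer price on the demand curve at x*: 98.22 − 0.48×13.9462 = 91.5258.

P = $91.53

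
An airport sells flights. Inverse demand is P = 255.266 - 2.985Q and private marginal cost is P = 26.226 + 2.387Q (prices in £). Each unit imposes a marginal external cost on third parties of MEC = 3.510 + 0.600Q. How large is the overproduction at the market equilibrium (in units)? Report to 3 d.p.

Market equilibrium (private): 26.226 + 2.387Q = 255.266 - 2.985Q → Q_m = 42.6359.
Social marginal cost = private MC + MEC = 29.736 + 2.987Q.
Set SMC = demand: 29.736 + 2.987Q = 255.266 - 2.985Q → Q* = 37.7646.
Gap = |42.6359 − 37.7646| = 4.8713.

4.871 units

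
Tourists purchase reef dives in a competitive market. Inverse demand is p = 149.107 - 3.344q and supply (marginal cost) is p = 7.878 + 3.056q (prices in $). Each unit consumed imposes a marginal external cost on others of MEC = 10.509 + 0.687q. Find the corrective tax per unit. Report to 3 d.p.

Social marginal benefit = demand − MEC = 138.598 - 4.031q.
Set SMB = MC: 138.598 - 4.031q = 7.878 + 3.056q → q* = 18.4450.
The Pigouvian tax equals MEC at q*: 10.509 + 0.687×18.4450 = 23.1807.

tax = $23.181 per unit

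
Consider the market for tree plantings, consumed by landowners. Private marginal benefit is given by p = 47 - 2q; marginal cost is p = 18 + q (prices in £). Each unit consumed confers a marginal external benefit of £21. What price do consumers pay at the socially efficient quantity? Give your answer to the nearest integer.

Social marginal benefit = demand + MEB = 68 - 2q.
Set SMB = MC: 68 - 2q = 18 + q → q* = 16.6667.
Consumer price on the demand curve at q*: 47 − 2×16.6667 = 13.6666.

P = £14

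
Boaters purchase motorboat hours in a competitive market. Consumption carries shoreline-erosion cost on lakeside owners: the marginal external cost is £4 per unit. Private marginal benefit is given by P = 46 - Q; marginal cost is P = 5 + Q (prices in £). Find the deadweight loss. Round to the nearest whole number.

DWL = £4

Market equilibrium (private): 5 + Q = 46 - Q → Q_m = 20.5000.
Social marginal benefit = demand − MEC = 42 - Q.
Set SMB = MC: 42 - Q = 5 + Q → Q* = 18.5000.
Height of the DWL triangle at Q_m is MC(Q_m) − SMB(Q_m) = MEC(Q_m) = 4.0000.
DWL = ½ × 2.0000 × 4.0000 = 4.0000.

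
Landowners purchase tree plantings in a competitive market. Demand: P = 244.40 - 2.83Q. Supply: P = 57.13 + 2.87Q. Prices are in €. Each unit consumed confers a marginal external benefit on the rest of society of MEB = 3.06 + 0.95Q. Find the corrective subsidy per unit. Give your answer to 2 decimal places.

Social marginal benefit = demand + MEB = 247.46 - 1.88Q.
Set SMB = MC: 247.46 - 1.88Q = 57.13 + 2.87Q → Q* = 40.0695.
The Pigouvian subsidy equals MEB at Q*: 3.06 + 0.95×40.0695 = 41.1260.

subsidy = €41.13 per unit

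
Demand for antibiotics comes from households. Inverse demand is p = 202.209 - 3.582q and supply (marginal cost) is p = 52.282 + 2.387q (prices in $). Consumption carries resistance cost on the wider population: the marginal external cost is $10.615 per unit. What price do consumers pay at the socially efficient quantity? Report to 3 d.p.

Social marginal benefit = demand − MEC = 191.594 - 3.582q.
Set SMB = MC: 191.594 - 3.582q = 52.282 + 2.387q → q* = 23.3393.
Consumer price on the demand curve at q*: 202.209 − 3.582×23.3393 = 118.6076.

P = $118.608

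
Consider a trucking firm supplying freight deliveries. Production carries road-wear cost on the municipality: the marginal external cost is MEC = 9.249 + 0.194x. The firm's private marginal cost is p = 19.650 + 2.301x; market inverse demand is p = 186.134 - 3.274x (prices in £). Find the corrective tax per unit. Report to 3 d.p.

Social marginal cost = private MC + MEC = 28.899 + 2.495x.
Set SMC = demand: 28.899 + 2.495x = 186.134 - 3.274x → x* = 27.2552.
The Pigouvian tax equals MEC at x*: 9.249 + 0.194×27.2552 = 14.5365.

tax = £14.537 per unit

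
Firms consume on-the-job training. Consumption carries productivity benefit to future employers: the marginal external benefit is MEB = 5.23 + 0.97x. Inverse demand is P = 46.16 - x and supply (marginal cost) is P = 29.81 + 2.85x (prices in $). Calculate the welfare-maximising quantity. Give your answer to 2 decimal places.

Social marginal benefit = demand + MEB = 51.39 - 0.03x.
Set SMB = MC: 51.39 - 0.03x = 29.81 + 2.85x → x* = 7.4931.

x* = 7.49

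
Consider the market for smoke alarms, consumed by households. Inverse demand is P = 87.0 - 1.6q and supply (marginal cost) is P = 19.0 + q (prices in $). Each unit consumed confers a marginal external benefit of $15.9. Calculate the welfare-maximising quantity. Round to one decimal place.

Social marginal benefit = demand + MEB = 102.9 - 1.6q.
Set SMB = MC: 102.9 - 1.6q = 19.0 + q → q* = 32.2692.

q* = 32.3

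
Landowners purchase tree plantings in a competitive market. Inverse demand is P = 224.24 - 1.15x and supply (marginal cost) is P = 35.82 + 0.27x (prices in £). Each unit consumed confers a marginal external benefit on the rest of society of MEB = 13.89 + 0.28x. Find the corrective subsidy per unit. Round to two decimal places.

Social marginal benefit = demand + MEB = 238.13 - 0.87x.
Set SMB = MC: 238.13 - 0.87x = 35.82 + 0.27x → x* = 177.4649.
The Pigouvian subsidy equals MEB at x*: 13.89 + 0.28×177.4649 = 63.5802.

subsidy = £63.58 per unit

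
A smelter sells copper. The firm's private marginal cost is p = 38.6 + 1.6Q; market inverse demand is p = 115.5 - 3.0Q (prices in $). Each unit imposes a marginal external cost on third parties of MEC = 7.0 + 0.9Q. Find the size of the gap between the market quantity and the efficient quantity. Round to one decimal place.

4.0 units

Market equilibrium (private): 38.6 + 1.6Q = 115.5 - 3.0Q → Q_m = 16.7174.
Social marginal cost = private MC + MEC = 45.6 + 2.5Q.
Set SMC = demand: 45.6 + 2.5Q = 115.5 - 3.0Q → Q* = 12.7091.
Gap = |16.7174 − 12.7091| = 4.0083.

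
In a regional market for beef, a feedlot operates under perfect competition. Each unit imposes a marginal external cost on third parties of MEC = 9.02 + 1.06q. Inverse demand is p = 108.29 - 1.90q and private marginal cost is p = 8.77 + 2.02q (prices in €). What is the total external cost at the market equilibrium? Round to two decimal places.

Market equilibrium (private): 8.77 + 2.02q = 108.29 - 1.90q → q_m = 25.3878.
Total external cost = ∫₀^{q_m} (9.02 + 1.06q) dq = 9.02×25.3878 + ½×1.06×25.3878² = 570.6044.

€570.60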